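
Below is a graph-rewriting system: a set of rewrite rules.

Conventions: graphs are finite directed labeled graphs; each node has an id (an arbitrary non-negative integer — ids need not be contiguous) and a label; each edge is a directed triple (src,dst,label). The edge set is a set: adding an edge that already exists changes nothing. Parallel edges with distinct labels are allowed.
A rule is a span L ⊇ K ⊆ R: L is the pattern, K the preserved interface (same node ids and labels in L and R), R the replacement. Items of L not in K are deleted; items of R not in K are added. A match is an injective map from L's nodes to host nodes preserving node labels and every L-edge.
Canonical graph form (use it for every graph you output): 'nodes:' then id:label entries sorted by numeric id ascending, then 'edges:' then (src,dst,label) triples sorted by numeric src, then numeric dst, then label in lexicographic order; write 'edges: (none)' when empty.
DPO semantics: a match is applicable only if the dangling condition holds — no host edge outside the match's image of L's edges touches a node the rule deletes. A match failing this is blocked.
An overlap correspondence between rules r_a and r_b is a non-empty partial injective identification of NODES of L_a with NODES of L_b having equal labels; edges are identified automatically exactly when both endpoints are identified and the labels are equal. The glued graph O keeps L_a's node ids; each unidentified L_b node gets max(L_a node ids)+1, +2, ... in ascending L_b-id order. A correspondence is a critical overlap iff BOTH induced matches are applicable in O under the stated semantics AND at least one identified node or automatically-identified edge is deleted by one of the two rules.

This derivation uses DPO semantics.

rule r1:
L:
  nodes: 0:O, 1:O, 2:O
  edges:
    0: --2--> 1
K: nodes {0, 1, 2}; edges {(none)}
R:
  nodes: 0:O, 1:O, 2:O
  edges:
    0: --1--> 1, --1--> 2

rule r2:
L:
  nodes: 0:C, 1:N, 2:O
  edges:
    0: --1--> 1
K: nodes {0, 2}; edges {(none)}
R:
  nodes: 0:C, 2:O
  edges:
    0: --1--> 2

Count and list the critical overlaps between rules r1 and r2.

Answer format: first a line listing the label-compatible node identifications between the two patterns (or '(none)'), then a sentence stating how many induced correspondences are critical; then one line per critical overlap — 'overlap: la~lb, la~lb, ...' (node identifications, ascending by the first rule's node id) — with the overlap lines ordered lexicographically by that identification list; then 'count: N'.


label-compatible node identifications between L(r1) and L(r2): 0~2, 1~2, 2~2
0 of the induced correspondences are critical overlaps of r1 and r2.
count: 0


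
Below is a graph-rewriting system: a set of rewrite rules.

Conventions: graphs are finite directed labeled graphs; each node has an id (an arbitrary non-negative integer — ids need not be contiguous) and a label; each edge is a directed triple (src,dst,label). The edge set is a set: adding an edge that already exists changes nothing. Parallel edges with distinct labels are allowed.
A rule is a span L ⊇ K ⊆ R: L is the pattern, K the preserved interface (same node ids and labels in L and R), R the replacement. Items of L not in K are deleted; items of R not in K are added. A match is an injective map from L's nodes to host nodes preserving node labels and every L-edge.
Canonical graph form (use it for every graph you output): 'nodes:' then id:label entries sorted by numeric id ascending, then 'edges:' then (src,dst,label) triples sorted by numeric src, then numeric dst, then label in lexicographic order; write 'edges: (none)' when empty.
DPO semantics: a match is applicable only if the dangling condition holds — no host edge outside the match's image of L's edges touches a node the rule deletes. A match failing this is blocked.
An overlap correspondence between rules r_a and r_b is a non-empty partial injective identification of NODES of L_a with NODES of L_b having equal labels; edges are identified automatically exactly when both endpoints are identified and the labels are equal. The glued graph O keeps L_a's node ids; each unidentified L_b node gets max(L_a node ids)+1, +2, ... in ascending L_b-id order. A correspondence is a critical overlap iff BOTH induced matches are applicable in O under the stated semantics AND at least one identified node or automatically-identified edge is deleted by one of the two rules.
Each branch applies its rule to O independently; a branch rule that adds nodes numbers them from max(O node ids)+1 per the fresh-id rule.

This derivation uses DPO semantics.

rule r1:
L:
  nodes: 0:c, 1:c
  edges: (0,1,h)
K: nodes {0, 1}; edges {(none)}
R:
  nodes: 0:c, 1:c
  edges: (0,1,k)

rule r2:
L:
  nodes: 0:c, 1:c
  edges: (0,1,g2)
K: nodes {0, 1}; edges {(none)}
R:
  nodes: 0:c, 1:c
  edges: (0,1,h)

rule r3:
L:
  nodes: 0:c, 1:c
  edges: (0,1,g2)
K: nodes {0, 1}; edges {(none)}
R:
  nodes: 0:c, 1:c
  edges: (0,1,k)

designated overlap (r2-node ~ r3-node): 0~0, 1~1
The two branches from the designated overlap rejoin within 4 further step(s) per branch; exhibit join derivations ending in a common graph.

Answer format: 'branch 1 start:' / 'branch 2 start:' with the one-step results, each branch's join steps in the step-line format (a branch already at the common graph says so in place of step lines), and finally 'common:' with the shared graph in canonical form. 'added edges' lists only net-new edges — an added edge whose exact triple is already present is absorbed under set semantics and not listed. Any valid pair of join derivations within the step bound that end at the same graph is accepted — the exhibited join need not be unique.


branch 1 start:
nodes: 0:c, 1:c
edges: (0,1,h)
branch 2 start:
nodes: 0:c, 1:c
edges: (0,1,k)
branch 1 step 1: rule r1; match: 0->0, 1->1; deleted nodes (none); deleted edges (0,1,h); added nodes (none); added edges (0,1,k); result: nodes: 0:c, 1:c edges: (0,1,k)
branch 2: already at the common graph (0 steps)
common:
nodes: 0:c, 1:c
edges: (0,1,k)


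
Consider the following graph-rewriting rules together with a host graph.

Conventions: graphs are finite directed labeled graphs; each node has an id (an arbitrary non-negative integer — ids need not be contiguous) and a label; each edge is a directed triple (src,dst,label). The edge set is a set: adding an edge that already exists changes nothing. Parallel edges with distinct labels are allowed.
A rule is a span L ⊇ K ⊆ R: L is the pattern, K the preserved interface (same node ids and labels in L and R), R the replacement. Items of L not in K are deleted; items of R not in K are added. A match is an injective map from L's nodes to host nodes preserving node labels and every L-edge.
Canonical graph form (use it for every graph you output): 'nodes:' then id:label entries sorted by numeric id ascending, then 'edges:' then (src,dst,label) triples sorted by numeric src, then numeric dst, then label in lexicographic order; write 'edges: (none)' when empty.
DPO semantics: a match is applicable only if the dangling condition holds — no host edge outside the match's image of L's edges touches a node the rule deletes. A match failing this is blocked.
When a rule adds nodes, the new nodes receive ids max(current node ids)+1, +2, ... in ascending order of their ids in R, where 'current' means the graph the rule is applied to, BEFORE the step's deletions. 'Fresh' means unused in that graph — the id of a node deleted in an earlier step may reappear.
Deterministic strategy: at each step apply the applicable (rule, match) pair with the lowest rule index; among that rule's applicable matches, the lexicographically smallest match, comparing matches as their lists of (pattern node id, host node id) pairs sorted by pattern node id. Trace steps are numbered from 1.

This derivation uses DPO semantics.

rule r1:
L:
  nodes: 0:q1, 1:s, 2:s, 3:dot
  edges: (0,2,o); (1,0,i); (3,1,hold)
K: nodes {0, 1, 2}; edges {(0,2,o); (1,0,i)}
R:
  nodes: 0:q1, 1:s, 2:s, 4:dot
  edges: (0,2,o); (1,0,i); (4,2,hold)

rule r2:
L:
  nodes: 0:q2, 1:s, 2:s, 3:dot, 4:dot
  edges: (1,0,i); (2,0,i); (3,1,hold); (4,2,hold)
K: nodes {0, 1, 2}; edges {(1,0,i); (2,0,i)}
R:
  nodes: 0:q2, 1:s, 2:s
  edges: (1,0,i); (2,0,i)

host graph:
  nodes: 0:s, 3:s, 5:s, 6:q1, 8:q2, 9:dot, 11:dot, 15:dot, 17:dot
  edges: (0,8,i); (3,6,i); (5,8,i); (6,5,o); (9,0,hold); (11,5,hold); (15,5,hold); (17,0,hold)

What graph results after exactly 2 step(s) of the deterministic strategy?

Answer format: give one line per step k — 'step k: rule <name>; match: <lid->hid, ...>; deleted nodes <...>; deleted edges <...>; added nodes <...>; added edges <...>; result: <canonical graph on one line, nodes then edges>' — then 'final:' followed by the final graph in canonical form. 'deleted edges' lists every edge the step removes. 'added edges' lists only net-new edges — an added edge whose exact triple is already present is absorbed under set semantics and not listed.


step 1: rule r2; match: 0->8, 1->0, 2->5, 3->9, 4->11; deleted nodes 9, 11; deleted edges (9,0,hold); (11,5,hold); added nodes (none); added edges (none); result: nodes: 0:s, 3:s, 5:s, 6:q1, 8:q2, 15:dot, 17:dot edges: (0,8,i); (3,6,i); (5,8,i); (6,5,o); (15,5,hold); (17,0,hold)
step 2: rule r2; match: 0->8, 1->0, 2->5, 3->17, 4->15; deleted nodes 15, 17; deleted edges (15,5,hold); (17,0,hold); added nodes (none); added edges (none); result: nodes: 0:s, 3:s, 5:s, 6:q1, 8:q2 edges: (0,8,i); (3,6,i); (5,8,i); (6,5,o)
final:
nodes: 0:s, 3:s, 5:s, 6:q1, 8:q2
edges: (0,8,i); (3,6,i); (5,8,i); (6,5,o)


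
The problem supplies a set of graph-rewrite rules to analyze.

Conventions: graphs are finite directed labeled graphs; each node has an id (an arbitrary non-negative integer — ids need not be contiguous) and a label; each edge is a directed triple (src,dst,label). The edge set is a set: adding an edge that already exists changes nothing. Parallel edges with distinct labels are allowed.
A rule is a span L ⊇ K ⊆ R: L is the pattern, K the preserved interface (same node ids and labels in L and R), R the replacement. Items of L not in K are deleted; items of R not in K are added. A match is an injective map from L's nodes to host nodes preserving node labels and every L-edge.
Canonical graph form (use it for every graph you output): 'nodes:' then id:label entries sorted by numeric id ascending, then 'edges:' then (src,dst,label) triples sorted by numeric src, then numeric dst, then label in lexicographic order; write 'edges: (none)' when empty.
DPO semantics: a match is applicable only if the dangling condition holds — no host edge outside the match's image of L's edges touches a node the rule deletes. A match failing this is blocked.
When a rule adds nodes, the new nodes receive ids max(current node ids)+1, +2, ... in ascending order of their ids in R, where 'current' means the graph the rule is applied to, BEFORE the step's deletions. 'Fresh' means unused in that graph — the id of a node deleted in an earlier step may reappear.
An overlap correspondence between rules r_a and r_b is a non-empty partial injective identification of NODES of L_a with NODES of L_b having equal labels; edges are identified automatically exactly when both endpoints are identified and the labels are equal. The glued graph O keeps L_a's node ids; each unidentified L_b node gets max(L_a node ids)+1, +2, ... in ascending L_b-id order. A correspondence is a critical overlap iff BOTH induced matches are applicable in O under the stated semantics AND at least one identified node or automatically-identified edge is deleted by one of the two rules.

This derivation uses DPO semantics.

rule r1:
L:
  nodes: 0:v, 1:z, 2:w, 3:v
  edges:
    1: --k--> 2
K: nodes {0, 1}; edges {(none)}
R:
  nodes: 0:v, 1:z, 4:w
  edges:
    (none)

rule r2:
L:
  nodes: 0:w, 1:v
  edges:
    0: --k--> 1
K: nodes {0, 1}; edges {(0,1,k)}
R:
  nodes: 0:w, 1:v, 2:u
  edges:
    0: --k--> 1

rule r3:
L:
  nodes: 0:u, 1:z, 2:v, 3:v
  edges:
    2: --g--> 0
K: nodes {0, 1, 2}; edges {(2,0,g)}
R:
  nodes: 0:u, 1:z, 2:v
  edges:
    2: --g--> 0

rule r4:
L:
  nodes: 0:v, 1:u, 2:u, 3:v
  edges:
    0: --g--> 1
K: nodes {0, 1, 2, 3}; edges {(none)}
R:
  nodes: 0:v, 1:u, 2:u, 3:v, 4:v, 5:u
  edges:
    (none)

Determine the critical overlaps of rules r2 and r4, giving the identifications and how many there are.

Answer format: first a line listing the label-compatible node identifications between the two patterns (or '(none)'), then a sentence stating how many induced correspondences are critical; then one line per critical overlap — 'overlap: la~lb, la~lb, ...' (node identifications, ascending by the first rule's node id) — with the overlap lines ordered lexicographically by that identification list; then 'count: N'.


label-compatible node identifications between L(r2) and L(r4): 1~0, 1~3
0 of the induced correspondences are critical overlaps of r2 and r4.
count: 0


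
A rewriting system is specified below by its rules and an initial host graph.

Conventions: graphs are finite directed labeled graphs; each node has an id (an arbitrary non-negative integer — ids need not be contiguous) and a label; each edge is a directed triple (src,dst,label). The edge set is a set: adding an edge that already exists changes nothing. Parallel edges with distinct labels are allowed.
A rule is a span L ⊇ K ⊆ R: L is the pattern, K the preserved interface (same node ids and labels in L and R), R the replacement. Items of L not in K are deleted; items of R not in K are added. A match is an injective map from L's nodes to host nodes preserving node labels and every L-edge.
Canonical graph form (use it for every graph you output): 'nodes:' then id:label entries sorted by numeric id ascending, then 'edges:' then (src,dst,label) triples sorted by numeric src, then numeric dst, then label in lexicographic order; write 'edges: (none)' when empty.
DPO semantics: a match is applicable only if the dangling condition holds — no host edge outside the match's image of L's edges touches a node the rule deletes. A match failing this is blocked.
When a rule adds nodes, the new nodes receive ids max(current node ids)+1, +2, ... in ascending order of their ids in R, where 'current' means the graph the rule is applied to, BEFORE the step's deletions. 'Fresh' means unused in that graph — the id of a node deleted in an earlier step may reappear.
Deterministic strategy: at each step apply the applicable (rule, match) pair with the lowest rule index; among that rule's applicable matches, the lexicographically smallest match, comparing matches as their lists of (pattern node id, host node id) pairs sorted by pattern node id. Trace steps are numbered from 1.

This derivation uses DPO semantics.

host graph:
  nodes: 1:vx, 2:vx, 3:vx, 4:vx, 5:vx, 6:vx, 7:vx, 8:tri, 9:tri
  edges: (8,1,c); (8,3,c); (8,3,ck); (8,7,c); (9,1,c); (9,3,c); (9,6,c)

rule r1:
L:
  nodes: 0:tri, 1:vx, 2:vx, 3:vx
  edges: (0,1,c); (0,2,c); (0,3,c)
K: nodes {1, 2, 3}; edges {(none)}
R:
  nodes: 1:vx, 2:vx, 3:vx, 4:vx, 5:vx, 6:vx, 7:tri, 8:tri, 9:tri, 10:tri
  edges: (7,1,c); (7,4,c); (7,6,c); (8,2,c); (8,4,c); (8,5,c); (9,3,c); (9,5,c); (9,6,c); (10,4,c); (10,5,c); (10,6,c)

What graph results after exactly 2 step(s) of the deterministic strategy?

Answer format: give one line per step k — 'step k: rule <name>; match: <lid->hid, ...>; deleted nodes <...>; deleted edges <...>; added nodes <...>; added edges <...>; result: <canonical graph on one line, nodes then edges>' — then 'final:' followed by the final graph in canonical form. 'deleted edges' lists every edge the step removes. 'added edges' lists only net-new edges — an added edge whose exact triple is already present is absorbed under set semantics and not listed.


step 1: rule r1; match: 0->9, 1->1, 2->3, 3->6; deleted nodes 9; deleted edges (9,1,c); (9,3,c); (9,6,c); added nodes 10, 11, 12, 13, 14, 15, 16; added edges (13,1,c); (13,10,c); (13,12,c); (14,3,c); (14,10,c); (14,11,c); (15,6,c); (15,11,c); (15,12,c); (16,10,c); (16,11,c); (16,12,c); result: nodes: 1:vx, 2:vx, 3:vx, 4:vx, 5:vx, 6:vx, 7:vx, 8:tri, 10:vx, 11:vx, 12:vx, 13:tri, 14:tri, 15:tri, 16:tri edges: (8,1,c); (8,3,c); (8,3,ck); (8,7,c); (13,1,c); (13,10,c); (13,12,c); (14,3,c); (14,10,c); (14,11,c); (15,6,c); (15,11,c); (15,12,c); (16,10,c); (16,11,c); (16,12,c)
step 2: rule r1; match: 0->13, 1->1, 2->10, 3->12; deleted nodes 13; deleted edges (13,1,c); (13,10,c); (13,12,c); added nodes 17, 18, 19, 20, 21, 22, 23; added edges (20,1,c); (20,17,c); (20,19,c); (21,10,c); (21,17,c); (21,18,c); (22,12,c); (22,18,c); (22,19,c); (23,17,c); (23,18,c); (23,19,c); result: nodes: 1:vx, 2:vx, 3:vx, 4:vx, 5:vx, 6:vx, 7:vx, 8:tri, 10:vx, 11:vx, 12:vx, 14:tri, 15:tri, 16:tri, 17:vx, 18:vx, 19:vx, 20:tri, 21:tri, 22:tri, 23:tri edges: (8,1,c); (8,3,c); (8,3,ck); (8,7,c); (14,3,c); (14,10,c); (14,11,c); (15,6,c); (15,11,c); (15,12,c); (16,10,c); (16,11,c); (16,12,c); (20,1,c); (20,17,c); (20,19,c); (21,10,c); (21,17,c); (21,18,c); (22,12,c); (22,18,c); (22,19,c); (23,17,c); (23,18,c); (23,19,c)
final:
nodes: 1:vx, 2:vx, 3:vx, 4:vx, 5:vx, 6:vx, 7:vx, 8:tri, 10:vx, 11:vx, 12:vx, 14:tri, 15:tri, 16:tri, 17:vx, 18:vx, 19:vx, 20:tri, 21:tri, 22:tri, 23:tri
edges: (8,1,c); (8,3,c); (8,3,ck); (8,7,c); (14,3,c); (14,10,c); (14,11,c); (15,6,c); (15,11,c); (15,12,c); (16,10,c); (16,11,c); (16,12,c); (20,1,c); (20,17,c); (20,19,c); (21,10,c); (21,17,c); (21,18,c); (22,12,c); (22,18,c); (22,19,c); (23,17,c); (23,18,c); (23,19,c)


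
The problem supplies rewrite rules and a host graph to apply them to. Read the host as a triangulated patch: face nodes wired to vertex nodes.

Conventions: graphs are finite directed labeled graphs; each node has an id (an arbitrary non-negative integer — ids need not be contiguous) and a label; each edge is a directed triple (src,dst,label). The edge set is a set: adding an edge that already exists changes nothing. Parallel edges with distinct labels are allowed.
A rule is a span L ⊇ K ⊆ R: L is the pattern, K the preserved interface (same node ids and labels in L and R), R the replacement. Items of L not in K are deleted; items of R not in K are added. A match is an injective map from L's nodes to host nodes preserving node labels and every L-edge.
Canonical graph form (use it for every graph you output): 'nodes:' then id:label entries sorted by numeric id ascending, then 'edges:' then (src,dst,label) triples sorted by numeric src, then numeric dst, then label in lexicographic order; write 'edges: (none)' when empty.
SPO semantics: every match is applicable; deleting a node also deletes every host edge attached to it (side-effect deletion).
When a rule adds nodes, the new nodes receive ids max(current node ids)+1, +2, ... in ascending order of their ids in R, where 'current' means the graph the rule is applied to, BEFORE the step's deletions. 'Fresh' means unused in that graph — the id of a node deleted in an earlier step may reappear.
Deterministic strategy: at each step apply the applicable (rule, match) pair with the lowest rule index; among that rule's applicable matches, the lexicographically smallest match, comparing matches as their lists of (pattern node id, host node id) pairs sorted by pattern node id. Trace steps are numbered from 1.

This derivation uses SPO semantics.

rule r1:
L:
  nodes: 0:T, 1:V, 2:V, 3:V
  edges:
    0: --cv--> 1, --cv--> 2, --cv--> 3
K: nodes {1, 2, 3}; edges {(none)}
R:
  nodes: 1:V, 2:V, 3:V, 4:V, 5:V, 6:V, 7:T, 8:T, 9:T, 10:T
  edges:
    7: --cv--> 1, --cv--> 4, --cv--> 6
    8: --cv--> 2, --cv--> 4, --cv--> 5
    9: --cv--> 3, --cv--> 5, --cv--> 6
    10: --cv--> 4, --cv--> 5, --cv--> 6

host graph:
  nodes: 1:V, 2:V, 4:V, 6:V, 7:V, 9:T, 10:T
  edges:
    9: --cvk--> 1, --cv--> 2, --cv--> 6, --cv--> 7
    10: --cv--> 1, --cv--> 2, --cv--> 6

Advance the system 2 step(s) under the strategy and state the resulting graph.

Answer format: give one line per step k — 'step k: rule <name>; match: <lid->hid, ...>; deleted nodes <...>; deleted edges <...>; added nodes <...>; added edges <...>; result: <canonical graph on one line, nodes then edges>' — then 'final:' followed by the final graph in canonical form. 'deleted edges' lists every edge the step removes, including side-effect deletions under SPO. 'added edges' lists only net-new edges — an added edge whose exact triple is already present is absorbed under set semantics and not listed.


step 1: rule r1; match: 0->9, 1->2, 2->6, 3->7; deleted nodes 9; deleted edges (9,1,cvk); (9,2,cv); (9,6,cv); (9,7,cv); added nodes 11, 12, 13, 14, 15, 16, 17; added edges (14,2,cv); (14,11,cv); (14,13,cv); (15,6,cv); (15,11,cv); (15,12,cv); (16,7,cv); (16,12,cv); (16,13,cv); (17,11,cv); (17,12,cv); (17,13,cv); result: nodes: 1:V, 2:V, 4:V, 6:V, 7:V, 10:T, 11:V, 12:V, 13:V, 14:T, 15:T, 16:T, 17:T edges: (10,1,cv); (10,2,cv); (10,6,cv); (14,2,cv); (14,11,cv); (14,13,cv); (15,6,cv); (15,11,cv); (15,12,cv); (16,7,cv); (16,12,cv); (16,13,cv); (17,11,cv); (17,12,cv); (17,13,cv)
step 2: rule r1; match: 0->10, 1->1, 2->2, 3->6; deleted nodes 10; deleted edges (10,1,cv); (10,2,cv); (10,6,cv); added nodes 18, 19, 20, 21, 22, 23, 24; added edges (21,1,cv); (21,18,cv); (21,20,cv); (22,2,cv); (22,18,cv); (22,19,cv); (23,6,cv); (23,19,cv); (23,20,cv); (24,18,cv); (24,19,cv); (24,20,cv); result: nodes: 1:V, 2:V, 4:V, 6:V, 7:V, 11:V, 12:V, 13:V, 14:T, 15:T, 16:T, 17:T, 18:V, 19:V, 20:V, 21:T, 22:T, 23:T, 24:T edges: (14,2,cv); (14,11,cv); (14,13,cv); (15,6,cv); (15,11,cv); (15,12,cv); (16,7,cv); (16,12,cv); (16,13,cv); (17,11,cv); (17,12,cv); (17,13,cv); (21,1,cv); (21,18,cv); (21,20,cv); (22,2,cv); (22,18,cv); (22,19,cv); (23,6,cv); (23,19,cv); (23,20,cv); (24,18,cv); (24,19,cv); (24,20,cv)
final:
nodes: 1:V, 2:V, 4:V, 6:V, 7:V, 11:V, 12:V, 13:V, 14:T, 15:T, 16:T, 17:T, 18:V, 19:V, 20:V, 21:T, 22:T, 23:T, 24:T
edges: (14,2,cv); (14,11,cv); (14,13,cv); (15,6,cv); (15,11,cv); (15,12,cv); (16,7,cv); (16,12,cv); (16,13,cv); (17,11,cv); (17,12,cv); (17,13,cv); (21,1,cv); (21,18,cv); (21,20,cv); (22,2,cv); (22,18,cv); (22,19,cv); (23,6,cv); (23,19,cv); (23,20,cv); (24,18,cv); (24,19,cv); (24,20,cv)


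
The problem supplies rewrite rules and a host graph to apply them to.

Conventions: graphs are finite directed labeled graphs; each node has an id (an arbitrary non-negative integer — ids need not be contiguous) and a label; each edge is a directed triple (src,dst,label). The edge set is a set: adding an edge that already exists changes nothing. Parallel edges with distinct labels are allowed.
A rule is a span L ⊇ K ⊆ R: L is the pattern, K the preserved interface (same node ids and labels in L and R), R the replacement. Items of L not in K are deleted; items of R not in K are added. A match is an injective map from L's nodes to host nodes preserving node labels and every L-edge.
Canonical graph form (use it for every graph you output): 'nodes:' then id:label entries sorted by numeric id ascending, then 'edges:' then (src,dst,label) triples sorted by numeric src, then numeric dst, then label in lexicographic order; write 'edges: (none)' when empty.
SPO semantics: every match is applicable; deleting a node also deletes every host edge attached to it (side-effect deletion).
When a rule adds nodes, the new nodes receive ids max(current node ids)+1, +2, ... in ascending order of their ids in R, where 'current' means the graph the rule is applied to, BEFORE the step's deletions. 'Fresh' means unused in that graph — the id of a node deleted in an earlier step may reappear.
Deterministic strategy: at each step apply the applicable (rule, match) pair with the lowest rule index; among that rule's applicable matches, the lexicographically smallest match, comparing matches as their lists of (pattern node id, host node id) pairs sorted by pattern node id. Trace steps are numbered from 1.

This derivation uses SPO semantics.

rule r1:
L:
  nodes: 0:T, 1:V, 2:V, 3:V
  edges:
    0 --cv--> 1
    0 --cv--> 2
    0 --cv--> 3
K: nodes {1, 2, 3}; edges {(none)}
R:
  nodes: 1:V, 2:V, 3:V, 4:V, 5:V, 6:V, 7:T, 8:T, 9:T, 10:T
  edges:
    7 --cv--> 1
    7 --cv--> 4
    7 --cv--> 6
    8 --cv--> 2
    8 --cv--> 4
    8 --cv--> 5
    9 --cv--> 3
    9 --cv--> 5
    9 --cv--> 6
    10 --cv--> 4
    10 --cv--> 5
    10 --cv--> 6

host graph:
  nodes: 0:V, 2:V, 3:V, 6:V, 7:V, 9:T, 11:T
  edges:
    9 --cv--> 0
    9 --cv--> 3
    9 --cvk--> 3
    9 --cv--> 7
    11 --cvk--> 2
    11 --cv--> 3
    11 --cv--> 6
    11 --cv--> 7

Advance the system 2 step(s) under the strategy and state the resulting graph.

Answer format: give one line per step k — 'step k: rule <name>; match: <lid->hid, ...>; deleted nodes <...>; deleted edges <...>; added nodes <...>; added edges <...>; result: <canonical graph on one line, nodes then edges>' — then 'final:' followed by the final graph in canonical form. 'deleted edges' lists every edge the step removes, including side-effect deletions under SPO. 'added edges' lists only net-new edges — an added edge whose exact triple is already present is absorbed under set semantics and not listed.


step 1: rule r1; match: 0->9, 1->0, 2->3, 3->7; deleted nodes 9; deleted edges (9,0,cv); (9,3,cv); (9,3,cvk); (9,7,cv); added nodes 12, 13, 14, 15, 16, 17, 18; added edges (15,0,cv); (15,12,cv); (15,14,cv); (16,3,cv); (16,12,cv); (16,13,cv); (17,7,cv); (17,13,cv); (17,14,cv); (18,12,cv); (18,13,cv); (18,14,cv); result: nodes: 0:V, 2:V, 3:V, 6:V, 7:V, 11:T, 12:V, 13:V, 14:V, 15:T, 16:T, 17:T, 18:T edges: (11,2,cvk); (11,3,cv); (11,6,cv); (11,7,cv); (15,0,cv); (15,12,cv); (15,14,cv); (16,3,cv); (16,12,cv); (16,13,cv); (17,7,cv); (17,13,cv); (17,14,cv); (18,12,cv); (18,13,cv); (18,14,cv)
step 2: rule r1; match: 0->11, 1->3, 2->6, 3->7; deleted nodes 11; deleted edges (11,2,cvk); (11,3,cv); (11,6,cv); (11,7,cv); added nodes 19, 20, 21, 22, 23, 24, 25; added edges (22,3,cv); (22,19,cv); (22,21,cv); (23,6,cv); (23,19,cv); (23,20,cv); (24,7,cv); (24,20,cv); (24,21,cv); (25,19,cv); (25,20,cv); (25,21,cv); result: nodes: 0:V, 2:V, 3:V, 6:V, 7:V, 12:V, 13:V, 14:V, 15:T, 16:T, 17:T, 18:T, 19:V, 20:V, 21:V, 22:T, 23:T, 24:T, 25:T edges: (15,0,cv); (15,12,cv); (15,14,cv); (16,3,cv); (16,12,cv); (16,13,cv); (17,7,cv); (17,13,cv); (17,14,cv); (18,12,cv); (18,13,cv); (18,14,cv); (22,3,cv); (22,19,cv); (22,21,cv); (23,6,cv); (23,19,cv); (23,20,cv); (24,7,cv); (24,20,cv); (24,21,cv); (25,19,cv); (25,20,cv); (25,21,cv)
final:
nodes: 0:V, 2:V, 3:V, 6:V, 7:V, 12:V, 13:V, 14:V, 15:T, 16:T, 17:T, 18:T, 19:V, 20:V, 21:V, 22:T, 23:T, 24:T, 25:T
edges: (15,0,cv); (15,12,cv); (15,14,cv); (16,3,cv); (16,12,cv); (16,13,cv); (17,7,cv); (17,13,cv); (17,14,cv); (18,12,cv); (18,13,cv); (18,14,cv); (22,3,cv); (22,19,cv); (22,21,cv); (23,6,cv); (23,19,cv); (23,20,cv); (24,7,cv); (24,20,cv); (24,21,cv); (25,19,cv); (25,20,cv); (25,21,cv)


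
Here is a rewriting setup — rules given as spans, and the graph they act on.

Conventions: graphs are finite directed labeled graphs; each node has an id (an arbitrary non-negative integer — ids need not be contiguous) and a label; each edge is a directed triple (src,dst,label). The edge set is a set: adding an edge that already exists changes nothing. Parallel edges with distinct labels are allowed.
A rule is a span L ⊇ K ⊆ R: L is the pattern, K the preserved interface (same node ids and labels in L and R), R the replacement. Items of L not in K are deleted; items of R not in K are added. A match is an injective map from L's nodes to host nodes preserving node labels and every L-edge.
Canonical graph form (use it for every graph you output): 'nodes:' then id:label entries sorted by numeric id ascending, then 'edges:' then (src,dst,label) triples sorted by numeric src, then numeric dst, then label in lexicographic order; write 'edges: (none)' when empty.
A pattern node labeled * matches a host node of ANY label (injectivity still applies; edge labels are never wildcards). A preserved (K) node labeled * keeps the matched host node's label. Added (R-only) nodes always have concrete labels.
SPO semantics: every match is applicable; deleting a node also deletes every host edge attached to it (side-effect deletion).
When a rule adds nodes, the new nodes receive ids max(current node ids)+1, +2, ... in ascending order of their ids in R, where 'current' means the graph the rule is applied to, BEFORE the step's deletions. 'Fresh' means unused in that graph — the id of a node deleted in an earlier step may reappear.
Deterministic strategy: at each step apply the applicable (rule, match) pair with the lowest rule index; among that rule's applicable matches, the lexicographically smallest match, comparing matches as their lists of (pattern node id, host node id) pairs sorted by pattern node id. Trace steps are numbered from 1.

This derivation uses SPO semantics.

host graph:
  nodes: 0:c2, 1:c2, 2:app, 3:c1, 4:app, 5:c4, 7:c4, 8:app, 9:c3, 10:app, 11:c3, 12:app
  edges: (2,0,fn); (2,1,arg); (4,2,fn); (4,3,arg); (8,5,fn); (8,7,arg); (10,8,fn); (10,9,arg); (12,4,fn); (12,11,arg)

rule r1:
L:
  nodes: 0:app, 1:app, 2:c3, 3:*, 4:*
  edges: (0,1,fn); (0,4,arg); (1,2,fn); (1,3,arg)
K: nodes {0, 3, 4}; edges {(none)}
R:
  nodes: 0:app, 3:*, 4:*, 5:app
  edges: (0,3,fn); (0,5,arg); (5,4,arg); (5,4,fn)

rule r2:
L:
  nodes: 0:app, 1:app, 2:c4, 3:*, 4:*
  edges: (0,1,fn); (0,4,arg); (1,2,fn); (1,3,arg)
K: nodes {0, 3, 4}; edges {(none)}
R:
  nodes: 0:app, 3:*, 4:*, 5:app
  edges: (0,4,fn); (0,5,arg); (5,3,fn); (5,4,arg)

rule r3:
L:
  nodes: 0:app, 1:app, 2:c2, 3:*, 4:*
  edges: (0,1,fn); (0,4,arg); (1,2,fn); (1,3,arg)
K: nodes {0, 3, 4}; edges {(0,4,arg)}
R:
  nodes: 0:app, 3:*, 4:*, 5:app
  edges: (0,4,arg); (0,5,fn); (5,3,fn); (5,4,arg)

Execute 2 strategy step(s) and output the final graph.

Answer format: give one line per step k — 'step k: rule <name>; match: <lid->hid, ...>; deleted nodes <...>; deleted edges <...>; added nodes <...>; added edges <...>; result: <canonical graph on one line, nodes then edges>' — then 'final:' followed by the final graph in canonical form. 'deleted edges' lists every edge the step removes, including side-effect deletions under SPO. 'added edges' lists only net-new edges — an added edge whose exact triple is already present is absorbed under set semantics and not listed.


step 1: rule r2; match: 0->10, 1->8, 2->5, 3->7, 4->9; deleted nodes 5, 8; deleted edges (8,5,fn); (8,7,arg); (10,8,fn); (10,9,arg); added nodes 13; added edges (10,9,fn); (10,13,arg); (13,7,fn); (13,9,arg); result: nodes: 0:c2, 1:c2, 2:app, 3:c1, 4:app, 7:c4, 9:c3, 10:app, 11:c3, 12:app, 13:app edges: (2,0,fn); (2,1,arg); (4,2,fn); (4,3,arg); (10,9,fn); (10,13,arg); (12,4,fn); (12,11,arg); (13,7,fn); (13,9,arg)
step 2: rule r3; match: 0->4, 1->2, 2->0, 3->1, 4->3; deleted nodes 0, 2; deleted edges (2,0,fn); (2,1,arg); (4,2,fn); added nodes 14; added edges (4,14,fn); (14,1,fn); (14,3,arg); result: nodes: 1:c2, 3:c1, 4:app, 7:c4, 9:c3, 10:app, 11:c3, 12:app, 13:app, 14:app edges: (4,3,arg); (4,14,fn); (10,9,fn); (10,13,arg); (12,4,fn); (12,11,arg); (13,7,fn); (13,9,arg); (14,1,fn); (14,3,arg)
final:
nodes: 1:c2, 3:c1, 4:app, 7:c4, 9:c3, 10:app, 11:c3, 12:app, 13:app, 14:app
edges: (4,3,arg); (4,14,fn); (10,9,fn); (10,13,arg); (12,4,fn); (12,11,arg); (13,7,fn); (13,9,arg); (14,1,fn); (14,3,arg)


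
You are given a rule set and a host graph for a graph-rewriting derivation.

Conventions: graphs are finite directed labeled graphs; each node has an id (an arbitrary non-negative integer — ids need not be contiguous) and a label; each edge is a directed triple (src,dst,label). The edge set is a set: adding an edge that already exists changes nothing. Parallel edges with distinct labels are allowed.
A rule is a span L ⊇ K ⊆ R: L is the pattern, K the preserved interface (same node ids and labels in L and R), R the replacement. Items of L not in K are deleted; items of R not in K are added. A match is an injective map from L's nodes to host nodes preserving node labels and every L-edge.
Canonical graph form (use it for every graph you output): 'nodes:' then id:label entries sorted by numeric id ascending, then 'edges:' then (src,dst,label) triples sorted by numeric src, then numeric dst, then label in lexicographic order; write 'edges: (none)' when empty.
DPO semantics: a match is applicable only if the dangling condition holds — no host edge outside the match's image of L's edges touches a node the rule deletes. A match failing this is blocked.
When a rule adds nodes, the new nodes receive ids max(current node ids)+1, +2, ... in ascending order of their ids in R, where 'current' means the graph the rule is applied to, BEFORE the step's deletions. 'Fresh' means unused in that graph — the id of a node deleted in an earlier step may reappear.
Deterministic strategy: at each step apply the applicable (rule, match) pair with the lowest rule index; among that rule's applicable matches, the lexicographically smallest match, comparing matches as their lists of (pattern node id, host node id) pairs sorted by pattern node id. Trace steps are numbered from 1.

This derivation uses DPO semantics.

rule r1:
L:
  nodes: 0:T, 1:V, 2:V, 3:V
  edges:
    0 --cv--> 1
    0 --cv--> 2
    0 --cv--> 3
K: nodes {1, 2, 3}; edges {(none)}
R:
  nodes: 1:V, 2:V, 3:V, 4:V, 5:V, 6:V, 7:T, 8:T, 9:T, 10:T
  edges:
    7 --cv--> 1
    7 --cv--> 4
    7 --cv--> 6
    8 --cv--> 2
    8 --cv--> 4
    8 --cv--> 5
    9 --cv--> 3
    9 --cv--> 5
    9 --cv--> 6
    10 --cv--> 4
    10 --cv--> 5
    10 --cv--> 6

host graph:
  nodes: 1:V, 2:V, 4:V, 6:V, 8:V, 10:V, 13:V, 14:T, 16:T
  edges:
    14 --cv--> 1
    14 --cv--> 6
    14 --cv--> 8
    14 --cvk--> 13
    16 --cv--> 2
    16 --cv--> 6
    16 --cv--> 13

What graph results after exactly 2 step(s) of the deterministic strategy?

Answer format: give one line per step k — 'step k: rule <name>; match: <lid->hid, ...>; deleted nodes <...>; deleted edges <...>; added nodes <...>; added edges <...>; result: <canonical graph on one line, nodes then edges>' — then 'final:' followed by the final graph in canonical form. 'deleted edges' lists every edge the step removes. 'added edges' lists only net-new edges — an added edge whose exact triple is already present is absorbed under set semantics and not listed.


step 1: rule r1; match: 0->16, 1->2, 2->6, 3->13; deleted nodes 16; deleted edges (16,2,cv); (16,6,cv); (16,13,cv); added nodes 17, 18, 19, 20, 21, 22, 23; added edges (20,2,cv); (20,17,cv); (20,19,cv); (21,6,cv); (21,17,cv); (21,18,cv); (22,13,cv); (22,18,cv); (22,19,cv); (23,17,cv); (23,18,cv); (23,19,cv); result: nodes: 1:V, 2:V, 4:V, 6:V, 8:V, 10:V, 13:V, 14:T, 17:V, 18:V, 19:V, 20:T, 21:T, 22:T, 23:T edges: (14,1,cv); (14,6,cv); (14,8,cv); (14,13,cvk); (20,2,cv); (20,17,cv); (20,19,cv); (21,6,cv); (21,17,cv); (21,18,cv); (22,13,cv); (22,18,cv); (22,19,cv); (23,17,cv); (23,18,cv); (23,19,cv)
step 2: rule r1; match: 0->20, 1->2, 2->17, 3->19; deleted nodes 20; deleted edges (20,2,cv); (20,17,cv); (20,19,cv); added nodes 24, 25, 26, 27, 28, 29, 30; added edges (27,2,cv); (27,24,cv); (27,26,cv); (28,17,cv); (28,24,cv); (28,25,cv); (29,19,cv); (29,25,cv); (29,26,cv); (30,24,cv); (30,25,cv); (30,26,cv); result: nodes: 1:V, 2:V, 4:V, 6:V, 8:V, 10:V, 13:V, 14:T, 17:V, 18:V, 19:V, 21:T, 22:T, 23:T, 24:V, 25:V, 26:V, 27:T, 28:T, 29:T, 30:T edges: (14,1,cv); (14,6,cv); (14,8,cv); (14,13,cvk); (21,6,cv); (21,17,cv); (21,18,cv); (22,13,cv); (22,18,cv); (22,19,cv); (23,17,cv); (23,18,cv); (23,19,cv); (27,2,cv); (27,24,cv); (27,26,cv); (28,17,cv); (28,24,cv); (28,25,cv); (29,19,cv); (29,25,cv); (29,26,cv); (30,24,cv); (30,25,cv); (30,26,cv)
final:
nodes: 1:V, 2:V, 4:V, 6:V, 8:V, 10:V, 13:V, 14:T, 17:V, 18:V, 19:V, 21:T, 22:T, 23:T, 24:V, 25:V, 26:V, 27:T, 28:T, 29:T, 30:T
edges: (14,1,cv); (14,6,cv); (14,8,cv); (14,13,cvk); (21,6,cv); (21,17,cv); (21,18,cv); (22,13,cv); (22,18,cv); (22,19,cv); (23,17,cv); (23,18,cv); (23,19,cv); (27,2,cv); (27,24,cv); (27,26,cv); (28,17,cv); (28,24,cv); (28,25,cv); (29,19,cv); (29,25,cv); (29,26,cv); (30,24,cv); (30,25,cv); (30,26,cv)


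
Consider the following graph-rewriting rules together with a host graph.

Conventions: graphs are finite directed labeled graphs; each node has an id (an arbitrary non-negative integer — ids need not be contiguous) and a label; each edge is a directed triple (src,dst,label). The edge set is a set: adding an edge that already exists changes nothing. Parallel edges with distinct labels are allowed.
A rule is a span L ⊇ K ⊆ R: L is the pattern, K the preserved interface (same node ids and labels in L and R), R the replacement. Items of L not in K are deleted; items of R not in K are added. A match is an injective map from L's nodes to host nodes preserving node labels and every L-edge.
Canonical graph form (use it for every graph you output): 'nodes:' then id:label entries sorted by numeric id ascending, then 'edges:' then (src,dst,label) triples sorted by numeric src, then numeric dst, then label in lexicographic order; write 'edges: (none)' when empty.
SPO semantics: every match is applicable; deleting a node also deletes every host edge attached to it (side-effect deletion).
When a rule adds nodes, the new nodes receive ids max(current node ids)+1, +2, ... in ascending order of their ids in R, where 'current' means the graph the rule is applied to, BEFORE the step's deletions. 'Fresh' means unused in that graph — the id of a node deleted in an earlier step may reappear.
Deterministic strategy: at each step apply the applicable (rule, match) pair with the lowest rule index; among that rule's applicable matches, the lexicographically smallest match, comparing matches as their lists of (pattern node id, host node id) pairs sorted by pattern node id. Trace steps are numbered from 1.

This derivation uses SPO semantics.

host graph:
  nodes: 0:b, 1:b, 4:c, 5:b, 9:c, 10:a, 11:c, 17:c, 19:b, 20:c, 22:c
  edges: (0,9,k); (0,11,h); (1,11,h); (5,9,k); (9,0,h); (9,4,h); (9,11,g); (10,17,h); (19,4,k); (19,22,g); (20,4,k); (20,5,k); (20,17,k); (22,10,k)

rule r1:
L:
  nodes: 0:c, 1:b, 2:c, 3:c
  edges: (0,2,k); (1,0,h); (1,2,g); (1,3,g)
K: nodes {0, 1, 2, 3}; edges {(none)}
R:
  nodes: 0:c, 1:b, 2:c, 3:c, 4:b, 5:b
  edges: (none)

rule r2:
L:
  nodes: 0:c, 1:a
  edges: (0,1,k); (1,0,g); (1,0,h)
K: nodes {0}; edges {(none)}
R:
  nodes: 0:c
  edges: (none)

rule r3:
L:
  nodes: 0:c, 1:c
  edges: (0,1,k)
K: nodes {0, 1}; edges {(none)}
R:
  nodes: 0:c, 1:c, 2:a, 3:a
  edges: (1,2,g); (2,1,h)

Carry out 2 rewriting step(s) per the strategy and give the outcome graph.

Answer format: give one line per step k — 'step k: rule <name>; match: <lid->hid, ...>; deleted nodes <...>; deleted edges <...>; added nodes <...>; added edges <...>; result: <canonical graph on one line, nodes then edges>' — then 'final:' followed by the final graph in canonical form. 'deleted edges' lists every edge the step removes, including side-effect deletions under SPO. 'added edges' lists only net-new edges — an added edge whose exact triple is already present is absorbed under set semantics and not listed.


step 1: rule r3; match: 0->20, 1->4; deleted nodes (none); deleted edges (20,4,k); added nodes 23, 24; added edges (4,23,g); (23,4,h); result: nodes: 0:b, 1:b, 4:c, 5:b, 9:c, 10:a, 11:c, 17:c, 19:b, 20:c, 22:c, 23:a, 24:a edges: (0,9,k); (0,11,h); (1,11,h); (4,23,g); (5,9,k); (9,0,h); (9,4,h); (9,11,g); (10,17,h); (19,4,k); (19,22,g); (20,5,k); (20,17,k); (22,10,k); (23,4,h)
step 2: rule r3; match: 0->20, 1->17; deleted nodes (none); deleted edges (20,17,k); added nodes 25, 26; added edges (17,25,g); (25,17,h); result: nodes: 0:b, 1:b, 4:c, 5:b, 9:c, 10:a, 11:c, 17:c, 19:b, 20:c, 22:c, 23:a, 24:a, 25:a, 26:a edges: (0,9,k); (0,11,h); (1,11,h); (4,23,g); (5,9,k); (9,0,h); (9,4,h); (9,11,g); (10,17,h); (17,25,g); (19,4,k); (19,22,g); (20,5,k); (22,10,k); (23,4,h); (25,17,h)
final:
nodes: 0:b, 1:b, 4:c, 5:b, 9:c, 10:a, 11:c, 17:c, 19:b, 20:c, 22:c, 23:a, 24:a, 25:a, 26:a
edges: (0,9,k); (0,11,h); (1,11,h); (4,23,g); (5,9,k); (9,0,h); (9,4,h); (9,11,g); (10,17,h); (17,25,g); (19,4,k); (19,22,g); (20,5,k); (22,10,k); (23,4,h); (25,17,h)


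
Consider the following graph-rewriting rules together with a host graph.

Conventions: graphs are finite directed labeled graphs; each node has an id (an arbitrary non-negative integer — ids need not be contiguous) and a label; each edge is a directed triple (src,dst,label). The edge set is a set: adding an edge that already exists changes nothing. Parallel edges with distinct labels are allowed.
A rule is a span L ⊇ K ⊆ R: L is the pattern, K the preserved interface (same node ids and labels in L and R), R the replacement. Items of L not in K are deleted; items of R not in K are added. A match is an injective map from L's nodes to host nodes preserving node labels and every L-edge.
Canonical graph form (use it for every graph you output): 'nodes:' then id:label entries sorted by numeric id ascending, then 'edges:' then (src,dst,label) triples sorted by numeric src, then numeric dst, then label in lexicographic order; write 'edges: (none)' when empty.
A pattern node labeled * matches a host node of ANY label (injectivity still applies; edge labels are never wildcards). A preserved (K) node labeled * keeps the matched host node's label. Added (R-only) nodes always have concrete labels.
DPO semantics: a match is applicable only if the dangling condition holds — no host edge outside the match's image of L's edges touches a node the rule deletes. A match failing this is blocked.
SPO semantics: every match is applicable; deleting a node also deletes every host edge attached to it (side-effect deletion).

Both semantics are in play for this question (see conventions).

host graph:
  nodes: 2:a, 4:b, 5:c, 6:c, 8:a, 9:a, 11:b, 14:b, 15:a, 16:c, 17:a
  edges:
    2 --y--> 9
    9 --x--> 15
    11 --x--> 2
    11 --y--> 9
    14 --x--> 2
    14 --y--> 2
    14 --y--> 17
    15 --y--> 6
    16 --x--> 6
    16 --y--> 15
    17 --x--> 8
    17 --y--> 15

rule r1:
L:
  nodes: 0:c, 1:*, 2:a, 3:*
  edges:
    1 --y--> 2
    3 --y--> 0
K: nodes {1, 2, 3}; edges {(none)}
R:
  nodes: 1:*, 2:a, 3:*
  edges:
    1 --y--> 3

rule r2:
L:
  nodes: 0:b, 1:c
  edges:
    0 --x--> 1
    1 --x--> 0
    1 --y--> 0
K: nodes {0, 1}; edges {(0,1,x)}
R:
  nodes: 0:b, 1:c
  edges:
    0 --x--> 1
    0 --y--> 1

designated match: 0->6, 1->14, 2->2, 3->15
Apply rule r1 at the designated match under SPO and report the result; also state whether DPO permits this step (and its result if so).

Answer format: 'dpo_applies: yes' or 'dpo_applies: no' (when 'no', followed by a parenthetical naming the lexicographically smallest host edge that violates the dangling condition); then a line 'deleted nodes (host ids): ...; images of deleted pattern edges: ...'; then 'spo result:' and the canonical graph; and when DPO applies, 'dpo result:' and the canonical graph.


dpo_applies: no
(the rule deletes node 6, which keeps host edge (16,6,x) outside the match image — the dangling condition fails, DPO blocks; SPO proceeds and side-deletes such edges)
deleted nodes (host ids): 6; images of deleted pattern edges: (14,2,y); (15,6,y)
spo result:
nodes: 2:a, 4:b, 5:c, 8:a, 9:a, 11:b, 14:b, 15:a, 16:c, 17:a
edges: (2,9,y); (9,15,x); (11,2,x); (11,9,y); (14,2,x); (14,15,y); (14,17,y); (16,15,y); (17,8,x); (17,15,y)
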